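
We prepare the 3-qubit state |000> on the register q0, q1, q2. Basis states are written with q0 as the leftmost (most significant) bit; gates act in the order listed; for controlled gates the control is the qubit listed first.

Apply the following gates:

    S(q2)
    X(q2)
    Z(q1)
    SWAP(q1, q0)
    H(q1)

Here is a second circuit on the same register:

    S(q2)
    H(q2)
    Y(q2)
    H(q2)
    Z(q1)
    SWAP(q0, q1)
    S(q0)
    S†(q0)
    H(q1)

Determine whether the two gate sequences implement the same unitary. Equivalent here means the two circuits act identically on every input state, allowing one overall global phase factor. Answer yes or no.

No, they are not equivalent — no single phase factor reconciles the two unitaries.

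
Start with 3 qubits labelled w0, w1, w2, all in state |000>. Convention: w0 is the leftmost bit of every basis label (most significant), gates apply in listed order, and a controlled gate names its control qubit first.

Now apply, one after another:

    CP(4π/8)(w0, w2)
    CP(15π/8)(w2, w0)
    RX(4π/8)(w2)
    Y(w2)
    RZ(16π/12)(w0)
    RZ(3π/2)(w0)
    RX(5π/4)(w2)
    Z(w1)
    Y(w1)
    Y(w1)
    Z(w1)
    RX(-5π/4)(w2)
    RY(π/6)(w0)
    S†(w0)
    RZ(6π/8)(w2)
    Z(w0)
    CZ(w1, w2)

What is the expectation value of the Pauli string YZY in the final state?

The expectation value of YZY is sqrt(2)/4. Key observation: gates 7-12 undo each other exactly, leaving only the rest of the circuit to track.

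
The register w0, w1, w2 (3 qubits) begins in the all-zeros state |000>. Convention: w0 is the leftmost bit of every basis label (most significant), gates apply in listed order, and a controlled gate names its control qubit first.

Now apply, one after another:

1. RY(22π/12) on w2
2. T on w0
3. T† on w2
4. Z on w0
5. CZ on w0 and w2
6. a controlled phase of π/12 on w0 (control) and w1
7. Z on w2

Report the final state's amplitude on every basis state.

The final amplitudes are -sqrt(6)/4 - sqrt(2)/4 on |000>, (-sqrt(2) + sqrt(6))*exp(3*I*pi/4)/4 on |001>, and 0 on every other basis state.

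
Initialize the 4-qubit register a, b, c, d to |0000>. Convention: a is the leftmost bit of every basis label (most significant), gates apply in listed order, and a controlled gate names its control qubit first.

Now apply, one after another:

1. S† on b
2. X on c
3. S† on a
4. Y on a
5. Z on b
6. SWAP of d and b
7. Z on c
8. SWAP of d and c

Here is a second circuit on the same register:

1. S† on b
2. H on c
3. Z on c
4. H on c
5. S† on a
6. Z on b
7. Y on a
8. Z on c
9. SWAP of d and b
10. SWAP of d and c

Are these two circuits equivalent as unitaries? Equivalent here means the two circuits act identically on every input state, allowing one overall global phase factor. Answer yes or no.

Yes, they are equivalent — the unitaries differ by at most a global phase.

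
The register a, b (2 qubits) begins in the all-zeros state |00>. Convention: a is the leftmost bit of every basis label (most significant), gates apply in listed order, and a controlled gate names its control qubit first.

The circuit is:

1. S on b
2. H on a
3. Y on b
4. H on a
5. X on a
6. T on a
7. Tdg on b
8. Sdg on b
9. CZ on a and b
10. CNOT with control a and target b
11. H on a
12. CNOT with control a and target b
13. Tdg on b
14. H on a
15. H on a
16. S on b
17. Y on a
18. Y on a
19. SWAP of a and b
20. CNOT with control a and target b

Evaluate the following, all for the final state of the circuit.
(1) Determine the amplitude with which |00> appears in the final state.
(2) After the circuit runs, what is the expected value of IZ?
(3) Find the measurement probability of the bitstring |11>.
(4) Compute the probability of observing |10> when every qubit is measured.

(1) The final state's coefficient on |00> equals -sqrt(2)/2.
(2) In the final state, IZ has expectation 1.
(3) A full measurement returns |11> with probability 0.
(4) A full measurement returns |10> with probability 1/2.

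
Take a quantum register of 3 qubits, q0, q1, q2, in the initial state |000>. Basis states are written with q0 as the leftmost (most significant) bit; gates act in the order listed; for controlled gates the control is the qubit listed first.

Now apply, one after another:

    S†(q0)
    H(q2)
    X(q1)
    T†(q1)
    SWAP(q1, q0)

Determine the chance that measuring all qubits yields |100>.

Outcome |100> occurs with probability 1/2.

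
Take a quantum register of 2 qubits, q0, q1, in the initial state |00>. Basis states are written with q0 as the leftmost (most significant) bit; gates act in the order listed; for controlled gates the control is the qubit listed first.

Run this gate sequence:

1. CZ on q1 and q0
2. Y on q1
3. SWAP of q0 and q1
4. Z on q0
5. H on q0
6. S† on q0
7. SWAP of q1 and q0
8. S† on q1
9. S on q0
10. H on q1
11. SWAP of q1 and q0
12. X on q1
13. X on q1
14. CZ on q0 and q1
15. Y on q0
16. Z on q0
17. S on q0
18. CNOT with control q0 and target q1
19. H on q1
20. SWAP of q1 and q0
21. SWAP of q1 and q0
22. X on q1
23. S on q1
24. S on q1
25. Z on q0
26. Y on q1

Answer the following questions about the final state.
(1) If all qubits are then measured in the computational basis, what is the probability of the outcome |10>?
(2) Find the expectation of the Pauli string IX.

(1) The probability of measuring |10> is 1/2.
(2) In the final state, IX has expectation -1.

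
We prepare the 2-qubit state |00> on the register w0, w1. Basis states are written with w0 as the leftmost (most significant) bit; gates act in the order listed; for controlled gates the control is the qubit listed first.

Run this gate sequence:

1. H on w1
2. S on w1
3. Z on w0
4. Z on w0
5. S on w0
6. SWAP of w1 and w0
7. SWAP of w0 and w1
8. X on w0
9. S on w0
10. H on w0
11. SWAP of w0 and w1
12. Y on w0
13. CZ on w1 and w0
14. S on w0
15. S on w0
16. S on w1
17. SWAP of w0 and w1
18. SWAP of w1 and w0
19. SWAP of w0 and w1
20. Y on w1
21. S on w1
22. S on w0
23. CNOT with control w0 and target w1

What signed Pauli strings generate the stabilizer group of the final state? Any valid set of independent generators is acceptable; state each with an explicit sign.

The final state is stabilized by the group generated by +XZ, +ZX; other independent generating sets are equally valid.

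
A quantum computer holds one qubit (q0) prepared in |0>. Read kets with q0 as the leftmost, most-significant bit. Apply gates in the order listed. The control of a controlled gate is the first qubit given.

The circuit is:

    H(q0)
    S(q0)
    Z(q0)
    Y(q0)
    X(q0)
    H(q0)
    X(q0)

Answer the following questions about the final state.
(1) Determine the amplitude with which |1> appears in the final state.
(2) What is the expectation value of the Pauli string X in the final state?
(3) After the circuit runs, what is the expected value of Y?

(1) The amplitude on |1> is -1/2 + I/2.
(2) The observable X averages to 0.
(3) In the final state, Y has expectation 1.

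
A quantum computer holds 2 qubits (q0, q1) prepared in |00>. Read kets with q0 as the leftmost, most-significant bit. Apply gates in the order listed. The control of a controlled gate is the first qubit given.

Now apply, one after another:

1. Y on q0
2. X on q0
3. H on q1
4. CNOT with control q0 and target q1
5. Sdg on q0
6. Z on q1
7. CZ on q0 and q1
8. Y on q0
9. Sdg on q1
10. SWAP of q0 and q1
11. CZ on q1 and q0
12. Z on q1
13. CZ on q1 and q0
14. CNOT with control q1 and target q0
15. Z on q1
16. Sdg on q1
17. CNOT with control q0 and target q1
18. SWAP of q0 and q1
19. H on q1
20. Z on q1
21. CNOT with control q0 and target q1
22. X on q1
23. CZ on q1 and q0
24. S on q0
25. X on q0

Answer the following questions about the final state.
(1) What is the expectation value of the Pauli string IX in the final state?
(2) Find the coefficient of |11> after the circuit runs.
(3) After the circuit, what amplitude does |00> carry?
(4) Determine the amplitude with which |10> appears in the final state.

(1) The expectation value of IX is 1.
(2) |11> carries amplitude I/2 in the final state.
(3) The amplitude on |00> is -I/2.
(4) The amplitude on |10> is I/2.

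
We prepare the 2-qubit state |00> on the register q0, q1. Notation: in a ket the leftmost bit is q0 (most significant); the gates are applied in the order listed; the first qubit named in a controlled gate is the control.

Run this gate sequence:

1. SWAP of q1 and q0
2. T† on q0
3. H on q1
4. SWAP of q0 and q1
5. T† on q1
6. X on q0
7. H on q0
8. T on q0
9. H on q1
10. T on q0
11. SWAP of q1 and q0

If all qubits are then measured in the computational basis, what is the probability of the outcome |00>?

Outcome |00> occurs with probability 1/2.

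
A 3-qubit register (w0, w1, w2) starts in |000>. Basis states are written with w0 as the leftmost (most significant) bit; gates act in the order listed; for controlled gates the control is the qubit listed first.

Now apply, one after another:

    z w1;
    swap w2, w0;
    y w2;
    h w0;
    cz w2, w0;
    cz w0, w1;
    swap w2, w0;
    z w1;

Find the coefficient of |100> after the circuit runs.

The amplitude on |100> is sqrt(2)*I/2.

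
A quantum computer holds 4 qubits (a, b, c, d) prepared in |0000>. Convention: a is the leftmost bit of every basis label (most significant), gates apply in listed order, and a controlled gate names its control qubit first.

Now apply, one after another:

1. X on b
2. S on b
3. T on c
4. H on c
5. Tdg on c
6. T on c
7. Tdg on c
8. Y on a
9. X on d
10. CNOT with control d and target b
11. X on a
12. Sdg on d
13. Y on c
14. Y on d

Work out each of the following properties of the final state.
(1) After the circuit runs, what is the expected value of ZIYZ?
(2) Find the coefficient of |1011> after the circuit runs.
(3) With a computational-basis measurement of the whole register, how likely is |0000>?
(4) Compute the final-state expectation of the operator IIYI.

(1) The expectation value of ZIYZ is -sqrt(2)/2.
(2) The amplitude on |1011> is 0.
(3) The probability of measuring |0000> is 1/2.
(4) The expectation value of IIYI is -sqrt(2)/2.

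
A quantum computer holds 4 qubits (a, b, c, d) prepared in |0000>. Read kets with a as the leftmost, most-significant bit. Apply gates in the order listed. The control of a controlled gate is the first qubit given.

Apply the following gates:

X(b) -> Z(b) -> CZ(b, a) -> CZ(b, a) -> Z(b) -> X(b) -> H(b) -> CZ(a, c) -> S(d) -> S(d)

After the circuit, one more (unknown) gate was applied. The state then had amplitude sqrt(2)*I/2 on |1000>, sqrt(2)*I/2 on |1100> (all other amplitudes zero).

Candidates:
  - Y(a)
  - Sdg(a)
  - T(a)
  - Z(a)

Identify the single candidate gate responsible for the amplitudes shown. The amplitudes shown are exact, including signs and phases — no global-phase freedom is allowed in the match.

The unique candidate consistent with the amplitudes is Y(a). Key observation: steps 1-6 multiply out to the identity, so the circuit reduces to the remaining gates.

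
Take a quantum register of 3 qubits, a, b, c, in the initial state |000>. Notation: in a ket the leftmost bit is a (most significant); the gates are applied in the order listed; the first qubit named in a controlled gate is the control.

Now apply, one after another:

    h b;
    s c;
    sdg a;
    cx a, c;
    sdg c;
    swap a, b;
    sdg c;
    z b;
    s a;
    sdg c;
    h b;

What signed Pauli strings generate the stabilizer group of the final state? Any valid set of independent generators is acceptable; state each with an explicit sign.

The final state is stabilized by the group generated by +YII, +IXI, +IIZ; other independent generating sets are equally valid.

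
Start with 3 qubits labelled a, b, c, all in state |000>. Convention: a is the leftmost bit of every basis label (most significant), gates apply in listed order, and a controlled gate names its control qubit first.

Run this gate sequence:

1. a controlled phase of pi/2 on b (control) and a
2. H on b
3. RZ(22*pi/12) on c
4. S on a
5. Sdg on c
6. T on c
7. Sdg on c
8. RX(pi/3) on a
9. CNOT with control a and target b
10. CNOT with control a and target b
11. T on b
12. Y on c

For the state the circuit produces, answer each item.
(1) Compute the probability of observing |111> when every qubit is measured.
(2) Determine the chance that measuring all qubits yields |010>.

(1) A full measurement returns |111> with probability 1/8. Key observation: gates 9-10 undo each other exactly, leaving only the rest of the circuit to track.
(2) The probability of measuring |010> is 0.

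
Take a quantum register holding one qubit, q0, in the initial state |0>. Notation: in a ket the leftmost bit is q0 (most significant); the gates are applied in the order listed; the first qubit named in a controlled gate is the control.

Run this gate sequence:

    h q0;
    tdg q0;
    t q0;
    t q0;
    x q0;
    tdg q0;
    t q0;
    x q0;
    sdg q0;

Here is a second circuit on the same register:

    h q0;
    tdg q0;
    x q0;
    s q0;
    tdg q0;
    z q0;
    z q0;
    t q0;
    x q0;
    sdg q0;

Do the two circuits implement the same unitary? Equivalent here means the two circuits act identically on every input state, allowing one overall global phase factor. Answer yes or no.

No — the two circuits implement different unitaries, even allowing a global phase.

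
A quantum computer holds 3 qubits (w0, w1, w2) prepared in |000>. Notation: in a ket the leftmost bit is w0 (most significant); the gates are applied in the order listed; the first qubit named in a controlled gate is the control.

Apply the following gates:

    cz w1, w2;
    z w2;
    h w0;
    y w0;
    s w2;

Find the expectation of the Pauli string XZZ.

The observable XZZ averages to -1.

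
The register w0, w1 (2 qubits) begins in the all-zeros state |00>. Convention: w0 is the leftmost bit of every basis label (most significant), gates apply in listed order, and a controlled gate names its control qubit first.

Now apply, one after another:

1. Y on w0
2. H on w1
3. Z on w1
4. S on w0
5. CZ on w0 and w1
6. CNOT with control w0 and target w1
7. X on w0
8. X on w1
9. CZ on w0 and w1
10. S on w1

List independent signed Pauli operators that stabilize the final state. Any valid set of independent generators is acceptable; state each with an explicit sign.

The stabilizer group can be generated by +IY, +ZI, among other valid generating sets.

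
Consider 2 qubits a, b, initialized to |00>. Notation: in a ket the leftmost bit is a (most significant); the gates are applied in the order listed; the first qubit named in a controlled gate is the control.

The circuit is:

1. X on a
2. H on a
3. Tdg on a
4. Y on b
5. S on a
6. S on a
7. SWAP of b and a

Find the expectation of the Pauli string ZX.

The observable ZX averages to -sqrt(2)/2.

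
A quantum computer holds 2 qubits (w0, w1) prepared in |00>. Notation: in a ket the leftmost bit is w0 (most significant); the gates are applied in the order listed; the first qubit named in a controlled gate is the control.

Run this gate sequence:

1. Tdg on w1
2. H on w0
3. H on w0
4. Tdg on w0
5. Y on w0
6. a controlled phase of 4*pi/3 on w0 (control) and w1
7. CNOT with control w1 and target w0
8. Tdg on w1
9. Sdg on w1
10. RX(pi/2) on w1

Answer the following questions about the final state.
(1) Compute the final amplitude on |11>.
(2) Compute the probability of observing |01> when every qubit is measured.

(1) |11> carries amplitude sqrt(2)/2 in the final state.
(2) Outcome |01> occurs with probability 0.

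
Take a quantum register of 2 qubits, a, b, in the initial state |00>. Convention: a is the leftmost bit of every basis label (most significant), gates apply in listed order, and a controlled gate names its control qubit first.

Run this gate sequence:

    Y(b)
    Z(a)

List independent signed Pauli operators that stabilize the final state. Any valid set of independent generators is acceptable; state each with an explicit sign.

The final state is stabilized by the group generated by +ZI, -IZ; other independent generating sets are equally valid.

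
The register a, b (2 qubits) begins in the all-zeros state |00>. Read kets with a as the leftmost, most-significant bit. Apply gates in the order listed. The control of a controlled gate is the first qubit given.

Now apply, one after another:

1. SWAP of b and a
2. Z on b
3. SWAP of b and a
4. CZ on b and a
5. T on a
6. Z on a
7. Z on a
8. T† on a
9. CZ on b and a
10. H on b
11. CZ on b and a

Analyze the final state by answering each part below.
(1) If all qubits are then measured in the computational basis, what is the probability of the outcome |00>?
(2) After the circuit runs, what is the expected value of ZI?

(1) Outcome |00> occurs with probability 1/2. Key observation: steps 4-9 multiply out to the identity, so the circuit reduces to the remaining gates.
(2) In the final state, ZI has expectation 1.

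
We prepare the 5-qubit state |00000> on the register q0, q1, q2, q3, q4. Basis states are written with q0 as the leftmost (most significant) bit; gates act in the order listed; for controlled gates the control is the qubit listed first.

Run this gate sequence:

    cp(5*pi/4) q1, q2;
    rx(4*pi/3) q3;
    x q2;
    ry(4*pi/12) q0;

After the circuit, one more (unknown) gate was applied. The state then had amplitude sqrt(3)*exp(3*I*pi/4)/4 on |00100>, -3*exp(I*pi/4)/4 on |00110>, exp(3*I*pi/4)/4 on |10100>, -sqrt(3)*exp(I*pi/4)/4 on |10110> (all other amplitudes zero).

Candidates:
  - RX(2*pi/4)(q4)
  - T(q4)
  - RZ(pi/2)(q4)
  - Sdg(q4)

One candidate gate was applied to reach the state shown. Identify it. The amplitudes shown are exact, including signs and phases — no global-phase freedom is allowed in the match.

The applied gate was RZ(pi/2)(q4).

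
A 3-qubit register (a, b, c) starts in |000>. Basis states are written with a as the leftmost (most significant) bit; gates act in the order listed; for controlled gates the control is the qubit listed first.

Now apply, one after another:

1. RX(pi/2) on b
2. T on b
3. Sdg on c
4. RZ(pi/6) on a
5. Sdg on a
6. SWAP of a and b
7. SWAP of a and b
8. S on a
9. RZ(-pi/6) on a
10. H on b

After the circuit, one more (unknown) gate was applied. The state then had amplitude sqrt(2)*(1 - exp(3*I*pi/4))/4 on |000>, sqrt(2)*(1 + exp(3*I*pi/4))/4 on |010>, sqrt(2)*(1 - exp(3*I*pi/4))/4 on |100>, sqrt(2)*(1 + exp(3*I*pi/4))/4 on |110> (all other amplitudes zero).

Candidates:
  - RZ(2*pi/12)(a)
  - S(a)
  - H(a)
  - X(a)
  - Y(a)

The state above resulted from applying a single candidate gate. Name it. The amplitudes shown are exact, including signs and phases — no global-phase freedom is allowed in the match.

The applied gate was H(a). Key observation: the block from step 4 through step 9 cancels to the identity and can be dropped.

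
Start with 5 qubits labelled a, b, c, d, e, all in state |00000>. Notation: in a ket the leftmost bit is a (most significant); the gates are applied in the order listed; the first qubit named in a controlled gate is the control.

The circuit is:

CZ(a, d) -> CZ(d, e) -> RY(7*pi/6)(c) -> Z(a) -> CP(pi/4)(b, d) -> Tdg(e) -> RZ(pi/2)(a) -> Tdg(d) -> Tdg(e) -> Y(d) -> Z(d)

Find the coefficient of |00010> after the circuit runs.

The amplitude on |00010> is (-sqrt(2) + sqrt(6))*exp(I*pi/4)/4.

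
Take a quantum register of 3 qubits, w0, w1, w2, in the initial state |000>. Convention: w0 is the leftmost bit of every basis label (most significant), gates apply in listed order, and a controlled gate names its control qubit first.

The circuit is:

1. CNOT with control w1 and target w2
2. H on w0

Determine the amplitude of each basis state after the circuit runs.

The final amplitudes are sqrt(2)/2 on |000>, sqrt(2)/2 on |100>, and 0 on every other basis state.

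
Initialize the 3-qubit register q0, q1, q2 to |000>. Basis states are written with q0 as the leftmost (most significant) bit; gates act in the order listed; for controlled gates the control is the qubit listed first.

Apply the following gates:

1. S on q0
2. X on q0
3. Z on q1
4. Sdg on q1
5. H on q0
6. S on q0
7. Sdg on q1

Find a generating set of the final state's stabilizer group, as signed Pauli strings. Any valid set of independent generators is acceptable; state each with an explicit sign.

The stabilizer group can be generated by -YII, +IZI, +IIZ, among other valid generating sets.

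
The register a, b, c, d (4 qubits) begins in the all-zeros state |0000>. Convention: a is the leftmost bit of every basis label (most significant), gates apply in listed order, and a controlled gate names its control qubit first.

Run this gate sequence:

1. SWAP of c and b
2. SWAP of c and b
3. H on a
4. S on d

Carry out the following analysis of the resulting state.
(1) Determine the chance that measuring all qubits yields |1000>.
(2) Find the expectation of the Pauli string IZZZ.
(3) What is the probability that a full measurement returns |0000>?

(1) Outcome |1000> occurs with probability 1/2. Key observation: steps 1-2 multiply out to the identity, so the circuit reduces to the remaining gates.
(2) The expectation value of IZZZ is 1.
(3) A full measurement returns |0000> with probability 1/2.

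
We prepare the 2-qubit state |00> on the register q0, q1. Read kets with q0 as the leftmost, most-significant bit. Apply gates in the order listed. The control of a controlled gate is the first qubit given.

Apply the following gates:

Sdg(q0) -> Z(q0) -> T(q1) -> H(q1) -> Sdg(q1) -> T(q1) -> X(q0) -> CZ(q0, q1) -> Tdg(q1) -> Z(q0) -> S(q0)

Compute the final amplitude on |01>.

|01> carries amplitude 0 in the final state.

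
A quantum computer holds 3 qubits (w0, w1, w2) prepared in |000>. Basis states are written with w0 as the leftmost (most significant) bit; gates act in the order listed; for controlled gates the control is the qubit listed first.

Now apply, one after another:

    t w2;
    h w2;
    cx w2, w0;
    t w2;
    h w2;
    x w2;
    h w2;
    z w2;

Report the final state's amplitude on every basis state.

The final amplitudes are sqrt(2)/2 on |000>, sqrt(2)*exp(I*pi/4)/2 on |101>, and 0 on every other basis state. Key observation: the block from step 5 through step 8 cancels to the identity and can be dropped.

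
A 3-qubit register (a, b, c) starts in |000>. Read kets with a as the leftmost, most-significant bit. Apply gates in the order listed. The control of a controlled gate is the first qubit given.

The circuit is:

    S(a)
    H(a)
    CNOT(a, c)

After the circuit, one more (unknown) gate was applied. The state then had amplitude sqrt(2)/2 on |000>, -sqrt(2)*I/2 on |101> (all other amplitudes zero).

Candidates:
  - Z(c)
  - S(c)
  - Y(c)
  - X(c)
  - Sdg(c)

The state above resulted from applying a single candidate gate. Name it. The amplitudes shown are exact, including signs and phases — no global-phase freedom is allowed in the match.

The unique candidate consistent with the amplitudes is Sdg(c).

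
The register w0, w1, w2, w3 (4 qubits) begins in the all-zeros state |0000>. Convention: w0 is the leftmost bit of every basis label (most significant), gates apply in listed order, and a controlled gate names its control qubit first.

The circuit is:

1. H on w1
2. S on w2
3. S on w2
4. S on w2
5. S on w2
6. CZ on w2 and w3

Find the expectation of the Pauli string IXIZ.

The expectation value of IXIZ is 1. Key observation: steps 2-5 multiply out to the identity, so the circuit reduces to the remaining gates.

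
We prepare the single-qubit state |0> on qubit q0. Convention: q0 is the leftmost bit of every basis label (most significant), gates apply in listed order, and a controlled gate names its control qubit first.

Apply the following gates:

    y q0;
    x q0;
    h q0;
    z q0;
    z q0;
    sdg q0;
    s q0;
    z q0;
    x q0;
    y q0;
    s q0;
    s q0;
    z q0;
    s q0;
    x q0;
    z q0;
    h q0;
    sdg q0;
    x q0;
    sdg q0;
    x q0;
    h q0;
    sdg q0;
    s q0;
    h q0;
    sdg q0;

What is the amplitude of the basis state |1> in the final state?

|1> carries amplitude -1/2 - I/2 in the final state.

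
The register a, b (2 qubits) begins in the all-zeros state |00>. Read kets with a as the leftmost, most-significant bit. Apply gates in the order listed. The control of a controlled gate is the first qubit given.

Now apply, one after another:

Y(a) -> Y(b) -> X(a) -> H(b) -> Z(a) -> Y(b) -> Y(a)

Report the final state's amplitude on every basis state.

The resulting statevector has amplitude 0 on |00>, 0 on |01>, sqrt(2)/2 on |10>, sqrt(2)/2 on |11>.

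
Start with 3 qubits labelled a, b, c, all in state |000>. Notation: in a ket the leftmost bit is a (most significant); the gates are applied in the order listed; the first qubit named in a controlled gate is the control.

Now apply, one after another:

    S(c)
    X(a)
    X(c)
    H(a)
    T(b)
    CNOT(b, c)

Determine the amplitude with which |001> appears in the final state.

The final state's coefficient on |001> equals sqrt(2)/2.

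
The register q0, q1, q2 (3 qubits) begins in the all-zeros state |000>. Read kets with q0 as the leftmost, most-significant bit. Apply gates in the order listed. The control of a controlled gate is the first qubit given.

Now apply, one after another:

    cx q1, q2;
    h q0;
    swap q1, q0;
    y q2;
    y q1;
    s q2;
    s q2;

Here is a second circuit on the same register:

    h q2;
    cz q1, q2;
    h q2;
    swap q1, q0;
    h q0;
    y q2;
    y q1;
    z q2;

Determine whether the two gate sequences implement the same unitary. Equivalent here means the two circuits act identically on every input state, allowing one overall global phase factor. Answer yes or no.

No, they are not equivalent — no single phase factor reconciles the two unitaries.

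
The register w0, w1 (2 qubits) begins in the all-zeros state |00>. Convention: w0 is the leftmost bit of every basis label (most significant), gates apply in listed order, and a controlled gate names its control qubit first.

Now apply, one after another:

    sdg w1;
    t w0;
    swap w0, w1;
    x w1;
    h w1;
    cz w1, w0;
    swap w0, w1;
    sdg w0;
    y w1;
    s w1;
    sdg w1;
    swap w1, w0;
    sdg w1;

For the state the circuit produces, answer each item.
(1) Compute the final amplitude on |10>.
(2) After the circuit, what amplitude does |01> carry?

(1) The final state's coefficient on |10> equals sqrt(2)*I/2. Key observation: gates 10-11 undo each other exactly, leaving only the rest of the circuit to track.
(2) The final state's coefficient on |01> equals 0.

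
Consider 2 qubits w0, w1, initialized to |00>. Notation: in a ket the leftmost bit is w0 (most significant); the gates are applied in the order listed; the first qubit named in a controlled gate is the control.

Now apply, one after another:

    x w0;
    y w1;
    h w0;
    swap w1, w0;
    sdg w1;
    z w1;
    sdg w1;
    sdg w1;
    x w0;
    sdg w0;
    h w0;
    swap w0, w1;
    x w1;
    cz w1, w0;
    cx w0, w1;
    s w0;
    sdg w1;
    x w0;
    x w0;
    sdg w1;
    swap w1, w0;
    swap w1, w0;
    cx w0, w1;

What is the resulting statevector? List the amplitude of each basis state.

The final amplitudes are I/2 on |00>, -I/2 on |01>, I/2 on |10>, I/2 on |11>.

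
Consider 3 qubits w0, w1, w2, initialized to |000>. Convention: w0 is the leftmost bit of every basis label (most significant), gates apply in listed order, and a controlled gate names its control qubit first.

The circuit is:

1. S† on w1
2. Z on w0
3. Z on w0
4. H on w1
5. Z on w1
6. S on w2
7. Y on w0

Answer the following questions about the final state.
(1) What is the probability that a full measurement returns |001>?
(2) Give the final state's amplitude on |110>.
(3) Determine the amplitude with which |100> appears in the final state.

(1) A full measurement returns |001> with probability 0.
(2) The amplitude on |110> is -sqrt(2)*I/2.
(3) The final state's coefficient on |100> equals sqrt(2)*I/2.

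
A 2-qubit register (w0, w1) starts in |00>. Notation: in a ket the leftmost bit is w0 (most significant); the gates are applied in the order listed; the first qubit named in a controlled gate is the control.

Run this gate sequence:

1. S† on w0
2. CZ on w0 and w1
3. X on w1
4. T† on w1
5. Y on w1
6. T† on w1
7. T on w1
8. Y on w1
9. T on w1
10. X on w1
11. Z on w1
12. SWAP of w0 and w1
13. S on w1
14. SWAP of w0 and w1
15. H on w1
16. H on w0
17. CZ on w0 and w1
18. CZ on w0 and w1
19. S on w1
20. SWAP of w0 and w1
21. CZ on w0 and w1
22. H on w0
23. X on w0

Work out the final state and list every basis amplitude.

The final amplitudes are sqrt(2)*(1 - I)/4 on |00>, sqrt(2)*(1 + I)/4 on |01>, sqrt(2)*(1 + I)/4 on |10>, sqrt(2)*(1 - I)/4 on |11>. Key observation: the block from step 3 through step 10 cancels to the identity and can be dropped.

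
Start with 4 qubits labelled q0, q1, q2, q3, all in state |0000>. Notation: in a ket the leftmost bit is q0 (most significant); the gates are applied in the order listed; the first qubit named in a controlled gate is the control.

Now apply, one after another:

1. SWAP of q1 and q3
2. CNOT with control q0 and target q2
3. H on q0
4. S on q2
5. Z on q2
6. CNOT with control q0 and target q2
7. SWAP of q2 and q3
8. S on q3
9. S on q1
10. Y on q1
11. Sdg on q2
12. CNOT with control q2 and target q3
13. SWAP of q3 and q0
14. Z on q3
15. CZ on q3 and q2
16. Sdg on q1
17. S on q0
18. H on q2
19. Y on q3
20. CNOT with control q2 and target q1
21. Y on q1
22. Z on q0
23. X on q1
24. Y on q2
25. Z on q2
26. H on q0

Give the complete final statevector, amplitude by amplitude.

The final amplitudes are sqrt(2)*I/4 on |0000>, sqrt(2)*I/4 on |0001>, 0 on |0010>, 0 on |0011>, 0 on |0100>, 0 on |0101>, -sqrt(2)*I/4 on |0110>, -sqrt(2)*I/4 on |0111>, -sqrt(2)*I/4 on |1000>, sqrt(2)*I/4 on |1001>, 0 on |1010>, 0 on |1011>, 0 on |1100>, 0 on |1101>, sqrt(2)*I/4 on |1110>, -sqrt(2)*I/4 on |1111>.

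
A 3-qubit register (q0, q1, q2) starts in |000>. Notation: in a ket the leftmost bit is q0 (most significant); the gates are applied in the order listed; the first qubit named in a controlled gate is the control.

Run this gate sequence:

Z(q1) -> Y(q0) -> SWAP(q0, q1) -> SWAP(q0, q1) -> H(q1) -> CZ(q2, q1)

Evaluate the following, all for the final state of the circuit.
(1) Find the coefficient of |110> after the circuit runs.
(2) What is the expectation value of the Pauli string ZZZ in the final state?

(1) |110> carries amplitude sqrt(2)*I/2 in the final state.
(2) The observable ZZZ averages to 0.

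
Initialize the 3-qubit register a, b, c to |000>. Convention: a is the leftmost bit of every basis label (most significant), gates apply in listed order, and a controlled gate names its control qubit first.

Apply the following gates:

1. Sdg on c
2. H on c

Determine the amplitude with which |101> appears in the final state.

The amplitude on |101> is 0.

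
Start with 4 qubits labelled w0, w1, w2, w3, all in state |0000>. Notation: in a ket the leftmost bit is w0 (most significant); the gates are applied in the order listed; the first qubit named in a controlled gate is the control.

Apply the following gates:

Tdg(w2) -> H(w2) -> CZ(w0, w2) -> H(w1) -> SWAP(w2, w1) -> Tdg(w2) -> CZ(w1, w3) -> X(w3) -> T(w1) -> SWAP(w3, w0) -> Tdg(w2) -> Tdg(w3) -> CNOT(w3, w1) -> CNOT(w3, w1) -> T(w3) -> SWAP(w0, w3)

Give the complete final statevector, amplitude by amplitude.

The resulting statevector has amplitude 1/2 on |0001>, -I/2 on |0011>, exp(I*pi/4)/2 on |0101>, -exp(3*I*pi/4)/2 on |0111>, and 0 on every other basis state.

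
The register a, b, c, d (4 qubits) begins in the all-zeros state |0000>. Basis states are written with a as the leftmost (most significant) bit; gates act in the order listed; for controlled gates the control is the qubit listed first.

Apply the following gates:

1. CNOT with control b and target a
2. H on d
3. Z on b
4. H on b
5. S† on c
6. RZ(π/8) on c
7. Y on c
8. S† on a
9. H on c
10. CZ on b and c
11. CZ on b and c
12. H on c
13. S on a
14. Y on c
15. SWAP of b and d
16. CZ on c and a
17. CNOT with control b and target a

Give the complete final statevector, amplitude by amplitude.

The final amplitudes are -exp(15*I*pi/16)/2 on |0000>, -exp(15*I*pi/16)/2 on |0001>, -exp(15*I*pi/16)/2 on |1100>, -exp(15*I*pi/16)/2 on |1101>, and 0 on every other basis state. Key observation: gates 7-14 undo each other exactly, leaving only the rest of the circuit to track.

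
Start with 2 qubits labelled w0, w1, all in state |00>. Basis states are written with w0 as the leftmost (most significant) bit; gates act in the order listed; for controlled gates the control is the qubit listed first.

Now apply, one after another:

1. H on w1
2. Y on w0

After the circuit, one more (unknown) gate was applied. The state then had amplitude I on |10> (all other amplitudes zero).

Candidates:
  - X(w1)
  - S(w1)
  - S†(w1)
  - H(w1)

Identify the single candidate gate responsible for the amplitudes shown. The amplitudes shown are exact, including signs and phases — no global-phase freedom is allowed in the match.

The applied gate was H(w1).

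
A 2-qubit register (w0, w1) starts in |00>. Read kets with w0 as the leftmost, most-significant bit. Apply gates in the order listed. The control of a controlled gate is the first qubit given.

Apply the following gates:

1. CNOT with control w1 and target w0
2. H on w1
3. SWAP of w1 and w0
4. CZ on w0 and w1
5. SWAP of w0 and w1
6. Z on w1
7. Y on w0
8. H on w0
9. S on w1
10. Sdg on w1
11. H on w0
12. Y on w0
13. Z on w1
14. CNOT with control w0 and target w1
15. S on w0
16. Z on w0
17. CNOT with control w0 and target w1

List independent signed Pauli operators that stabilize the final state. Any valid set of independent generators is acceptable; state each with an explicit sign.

The final state is stabilized by the group generated by +IX, +ZI; other independent generating sets are equally valid. Key observation: the block from step 6 through step 13 cancels to the identity and can be dropped.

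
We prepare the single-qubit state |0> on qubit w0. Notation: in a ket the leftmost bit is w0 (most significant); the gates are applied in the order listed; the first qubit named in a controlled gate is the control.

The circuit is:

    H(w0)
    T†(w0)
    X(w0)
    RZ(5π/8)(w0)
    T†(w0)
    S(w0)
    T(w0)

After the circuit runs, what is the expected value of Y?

The observable Y averages to (-1 + exp(3*I*pi/4))*exp(I*pi/8)/2.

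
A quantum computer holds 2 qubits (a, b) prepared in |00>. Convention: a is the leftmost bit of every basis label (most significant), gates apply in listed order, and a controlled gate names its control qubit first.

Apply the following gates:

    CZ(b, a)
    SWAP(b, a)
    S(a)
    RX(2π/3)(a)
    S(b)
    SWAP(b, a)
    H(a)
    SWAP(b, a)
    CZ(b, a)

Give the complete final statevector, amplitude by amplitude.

After the circuit, the state carries amplitude sqrt(2)/4 on |00>, sqrt(2)/4 on |01>, -sqrt(6)*I/4 on |10>, sqrt(6)*I/4 on |11>.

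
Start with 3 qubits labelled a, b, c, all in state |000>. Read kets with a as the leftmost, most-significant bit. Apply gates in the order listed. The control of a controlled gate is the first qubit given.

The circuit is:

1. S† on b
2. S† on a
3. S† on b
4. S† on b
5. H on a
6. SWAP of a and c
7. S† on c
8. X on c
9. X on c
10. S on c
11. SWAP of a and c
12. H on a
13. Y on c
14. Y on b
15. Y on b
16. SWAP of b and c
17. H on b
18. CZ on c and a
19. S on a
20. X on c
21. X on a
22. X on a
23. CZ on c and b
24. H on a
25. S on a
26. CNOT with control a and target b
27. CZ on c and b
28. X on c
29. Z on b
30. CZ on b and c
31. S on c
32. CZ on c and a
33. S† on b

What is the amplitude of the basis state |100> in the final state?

The final state's coefficient on |100> equals -1/2. Key observation: the block from step 5 through step 12 cancels to the identity and can be dropped.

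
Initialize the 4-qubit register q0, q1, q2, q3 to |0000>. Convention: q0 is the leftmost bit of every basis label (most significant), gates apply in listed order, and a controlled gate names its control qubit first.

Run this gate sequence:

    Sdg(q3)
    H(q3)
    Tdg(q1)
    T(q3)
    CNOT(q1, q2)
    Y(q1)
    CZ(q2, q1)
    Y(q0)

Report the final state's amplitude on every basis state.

The final amplitudes are -sqrt(2)/2 on |1100>, -sqrt(2)*exp(I*pi/4)/2 on |1101>, and 0 on every other basis state.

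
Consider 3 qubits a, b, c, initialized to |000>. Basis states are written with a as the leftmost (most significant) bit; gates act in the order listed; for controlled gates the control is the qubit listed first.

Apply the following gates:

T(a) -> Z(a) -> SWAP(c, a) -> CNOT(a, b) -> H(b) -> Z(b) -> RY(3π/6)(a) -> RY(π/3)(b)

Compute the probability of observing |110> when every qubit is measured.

Outcome |110> occurs with probability 1/4 - sqrt(3)/8.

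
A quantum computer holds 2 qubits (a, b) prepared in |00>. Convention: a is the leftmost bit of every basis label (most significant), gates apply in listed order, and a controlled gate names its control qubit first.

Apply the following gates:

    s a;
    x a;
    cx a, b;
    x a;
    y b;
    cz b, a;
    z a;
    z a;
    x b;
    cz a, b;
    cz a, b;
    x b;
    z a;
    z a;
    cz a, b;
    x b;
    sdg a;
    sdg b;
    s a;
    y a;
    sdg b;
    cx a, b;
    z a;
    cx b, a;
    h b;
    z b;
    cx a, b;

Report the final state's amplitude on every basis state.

The resulting statevector has amplitude 0 on |00>, 0 on |01>, -sqrt(2)/2 on |10>, sqrt(2)/2 on |11>. Key observation: the block from step 7 through step 14 cancels to the identity and can be dropped.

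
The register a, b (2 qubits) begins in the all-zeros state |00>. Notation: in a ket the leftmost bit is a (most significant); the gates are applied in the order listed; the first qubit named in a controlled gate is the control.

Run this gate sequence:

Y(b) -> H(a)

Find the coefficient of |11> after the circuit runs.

|11> carries amplitude sqrt(2)*I/2 in the final state.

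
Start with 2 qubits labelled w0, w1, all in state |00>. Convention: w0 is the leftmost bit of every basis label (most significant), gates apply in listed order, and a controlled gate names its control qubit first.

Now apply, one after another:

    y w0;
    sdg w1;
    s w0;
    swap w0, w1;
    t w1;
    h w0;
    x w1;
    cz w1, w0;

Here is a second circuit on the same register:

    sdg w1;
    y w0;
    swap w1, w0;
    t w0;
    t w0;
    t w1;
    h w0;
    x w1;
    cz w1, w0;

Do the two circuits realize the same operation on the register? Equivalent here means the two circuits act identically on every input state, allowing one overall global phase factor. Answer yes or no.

No — the two circuits implement different unitaries, even allowing a global phase.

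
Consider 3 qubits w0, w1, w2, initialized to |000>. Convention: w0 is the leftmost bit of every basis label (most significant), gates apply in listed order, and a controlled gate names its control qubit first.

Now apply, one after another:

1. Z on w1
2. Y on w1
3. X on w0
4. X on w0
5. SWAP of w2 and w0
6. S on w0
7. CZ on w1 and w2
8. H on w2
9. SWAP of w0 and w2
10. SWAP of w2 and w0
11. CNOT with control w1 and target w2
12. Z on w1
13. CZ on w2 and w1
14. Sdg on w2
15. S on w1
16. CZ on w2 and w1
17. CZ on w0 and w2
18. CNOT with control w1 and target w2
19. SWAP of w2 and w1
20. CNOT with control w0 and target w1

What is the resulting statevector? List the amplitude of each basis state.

The final amplitudes are -sqrt(2)*I/2 on |001>, sqrt(2)/2 on |011>, and 0 on every other basis state. Key observation: the block from step 3 through step 4 cancels to the identity and can be dropped.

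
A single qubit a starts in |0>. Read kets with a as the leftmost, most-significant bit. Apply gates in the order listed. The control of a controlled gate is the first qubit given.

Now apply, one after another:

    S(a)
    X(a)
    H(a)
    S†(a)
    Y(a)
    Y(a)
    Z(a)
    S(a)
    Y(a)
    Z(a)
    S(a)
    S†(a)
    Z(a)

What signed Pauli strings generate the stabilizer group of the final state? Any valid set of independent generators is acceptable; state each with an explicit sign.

The stabilizer group can be generated by -X, among other valid generating sets.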